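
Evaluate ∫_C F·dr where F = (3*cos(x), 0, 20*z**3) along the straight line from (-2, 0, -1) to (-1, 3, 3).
-3*sin(1) + 3*sin(2) + 400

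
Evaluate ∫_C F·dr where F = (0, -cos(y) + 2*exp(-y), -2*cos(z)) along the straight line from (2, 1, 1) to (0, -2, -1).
-2*exp(2) + 2*exp(-1) + sin(2) + 5*sin(1)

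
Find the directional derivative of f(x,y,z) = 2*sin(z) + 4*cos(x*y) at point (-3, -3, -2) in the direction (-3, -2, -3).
-3*sqrt(22)*(cos(2) + 10*sin(9))/11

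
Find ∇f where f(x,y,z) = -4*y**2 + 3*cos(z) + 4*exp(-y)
(0, -8*y - 4*exp(-y), -3*sin(z))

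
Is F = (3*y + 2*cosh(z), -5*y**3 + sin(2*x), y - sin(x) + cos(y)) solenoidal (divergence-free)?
No, ∇·F = -15*y**2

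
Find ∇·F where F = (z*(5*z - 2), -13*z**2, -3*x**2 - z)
-1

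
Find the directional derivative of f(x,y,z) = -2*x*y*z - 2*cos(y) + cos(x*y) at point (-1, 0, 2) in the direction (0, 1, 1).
2*sqrt(2)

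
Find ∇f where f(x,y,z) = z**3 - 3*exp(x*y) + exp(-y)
(-3*y*exp(x*y), -3*x*exp(x*y) - exp(-y), 3*z**2)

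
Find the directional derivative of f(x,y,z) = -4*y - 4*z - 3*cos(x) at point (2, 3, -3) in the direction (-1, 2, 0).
-sqrt(5)*(3*sin(2) + 8)/5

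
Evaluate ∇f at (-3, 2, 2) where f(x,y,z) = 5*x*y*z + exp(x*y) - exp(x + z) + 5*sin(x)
(5*cos(3) - exp(-1) + 2*exp(-6) + 20, -30 - 3*exp(-6), -30 - exp(-1))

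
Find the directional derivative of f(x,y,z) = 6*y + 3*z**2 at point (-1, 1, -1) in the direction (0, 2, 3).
-6*sqrt(13)/13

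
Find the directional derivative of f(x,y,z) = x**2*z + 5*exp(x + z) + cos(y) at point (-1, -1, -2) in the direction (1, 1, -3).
sqrt(11)*(-10 + exp(3)*sin(1) + exp(3))*exp(-3)/11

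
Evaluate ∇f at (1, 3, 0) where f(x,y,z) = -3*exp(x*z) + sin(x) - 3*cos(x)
(cos(1) + 3*sin(1), 0, -3)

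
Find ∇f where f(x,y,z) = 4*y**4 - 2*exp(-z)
(0, 16*y**3, 2*exp(-z))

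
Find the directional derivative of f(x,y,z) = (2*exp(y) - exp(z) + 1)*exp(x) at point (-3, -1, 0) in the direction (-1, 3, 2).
sqrt(14)*(2 - E)*exp(-4)/7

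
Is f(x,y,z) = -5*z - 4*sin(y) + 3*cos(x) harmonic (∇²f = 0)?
No, ∇²f = 4*sin(y) - 3*cos(x)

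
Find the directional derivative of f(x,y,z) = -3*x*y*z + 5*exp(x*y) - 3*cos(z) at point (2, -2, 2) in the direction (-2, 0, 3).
sqrt(13)*(20 + 9*exp(4)*sin(2) + 12*exp(4))*exp(-4)/13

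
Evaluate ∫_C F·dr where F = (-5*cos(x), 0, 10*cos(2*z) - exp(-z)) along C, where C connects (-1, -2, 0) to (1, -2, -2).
-10*sin(1) - 1 - 5*sin(4) + exp(2)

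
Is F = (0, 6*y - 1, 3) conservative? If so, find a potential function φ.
Yes, F is conservative. φ = 3*y**2 - y + 3*z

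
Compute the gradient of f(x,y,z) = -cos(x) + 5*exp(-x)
(sin(x) - 5*exp(-x), 0, 0)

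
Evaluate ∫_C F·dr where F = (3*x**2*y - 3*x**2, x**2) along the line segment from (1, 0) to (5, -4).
-1528/3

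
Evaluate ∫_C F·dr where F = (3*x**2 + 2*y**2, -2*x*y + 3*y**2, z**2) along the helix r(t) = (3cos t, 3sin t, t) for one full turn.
8*pi**3/3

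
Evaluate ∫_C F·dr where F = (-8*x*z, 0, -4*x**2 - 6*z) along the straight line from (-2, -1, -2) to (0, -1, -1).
-23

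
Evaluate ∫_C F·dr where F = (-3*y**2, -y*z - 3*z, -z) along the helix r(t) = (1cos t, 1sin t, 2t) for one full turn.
pi*(1 - 8*pi)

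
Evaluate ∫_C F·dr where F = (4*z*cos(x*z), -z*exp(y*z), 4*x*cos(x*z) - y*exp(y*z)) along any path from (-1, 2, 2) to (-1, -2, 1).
-4*sin(1) - exp(-2) + 4*sin(2) + exp(4)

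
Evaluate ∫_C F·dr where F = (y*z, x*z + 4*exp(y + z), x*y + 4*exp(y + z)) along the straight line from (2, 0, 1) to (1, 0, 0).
4 - 4*E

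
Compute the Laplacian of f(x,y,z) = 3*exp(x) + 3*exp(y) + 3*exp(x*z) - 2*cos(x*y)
3*x**2*exp(x*z) + 2*x**2*cos(x*y) + 2*y**2*cos(x*y) + 3*z**2*exp(x*z) + 3*exp(x) + 3*exp(y)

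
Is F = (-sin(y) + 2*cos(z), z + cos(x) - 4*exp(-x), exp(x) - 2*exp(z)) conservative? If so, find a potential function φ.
No, ∇×F = (-1, -exp(x) - 2*sin(z), -sin(x) + cos(y) + 4*exp(-x)) ≠ 0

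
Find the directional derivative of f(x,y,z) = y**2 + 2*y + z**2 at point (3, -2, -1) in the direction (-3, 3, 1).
-8*sqrt(19)/19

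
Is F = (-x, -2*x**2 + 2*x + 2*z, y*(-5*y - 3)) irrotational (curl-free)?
No, ∇×F = (-10*y - 5, 0, 2 - 4*x)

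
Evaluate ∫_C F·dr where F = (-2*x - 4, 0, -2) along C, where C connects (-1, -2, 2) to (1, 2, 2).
-8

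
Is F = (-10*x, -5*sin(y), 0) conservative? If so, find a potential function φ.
Yes, F is conservative. φ = -5*x**2 + 5*cos(y)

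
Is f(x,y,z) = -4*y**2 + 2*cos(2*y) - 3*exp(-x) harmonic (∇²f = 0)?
No, ∇²f = -16*cos(y)**2 - 3*exp(-x)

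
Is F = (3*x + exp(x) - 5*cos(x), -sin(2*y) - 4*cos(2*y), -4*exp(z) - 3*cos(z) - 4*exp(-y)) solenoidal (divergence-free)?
No, ∇·F = exp(x) - 4*exp(z) + 5*sin(x) + 8*sin(2*y) + 3*sin(z) - 2*cos(2*y) + 3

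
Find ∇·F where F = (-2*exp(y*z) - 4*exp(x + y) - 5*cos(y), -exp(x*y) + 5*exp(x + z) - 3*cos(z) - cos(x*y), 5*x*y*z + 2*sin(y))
5*x*y - x*exp(x*y) + x*sin(x*y) - 4*exp(x + y)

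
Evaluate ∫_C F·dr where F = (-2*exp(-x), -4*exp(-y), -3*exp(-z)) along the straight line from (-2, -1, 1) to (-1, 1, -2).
(1 + (-2 + E)*exp(2))*exp(-1)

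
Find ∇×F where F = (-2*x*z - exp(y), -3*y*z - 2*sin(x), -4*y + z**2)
(3*y - 4, -2*x, exp(y) - 2*cos(x))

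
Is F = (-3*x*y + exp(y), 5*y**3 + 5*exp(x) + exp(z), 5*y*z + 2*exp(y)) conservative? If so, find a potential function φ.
No, ∇×F = (5*z + 2*exp(y) - exp(z), 0, 3*x + 5*exp(x) - exp(y)) ≠ 0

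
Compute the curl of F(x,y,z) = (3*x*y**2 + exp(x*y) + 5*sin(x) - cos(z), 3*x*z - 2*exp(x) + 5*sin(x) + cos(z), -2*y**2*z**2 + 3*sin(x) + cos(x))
(-3*x - 4*y*z**2 + sin(z), sin(x) + sin(z) - 3*cos(x), -6*x*y - x*exp(x*y) + 3*z - 2*exp(x) + 5*cos(x))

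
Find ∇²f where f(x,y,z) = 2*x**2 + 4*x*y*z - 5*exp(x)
4 - 5*exp(x)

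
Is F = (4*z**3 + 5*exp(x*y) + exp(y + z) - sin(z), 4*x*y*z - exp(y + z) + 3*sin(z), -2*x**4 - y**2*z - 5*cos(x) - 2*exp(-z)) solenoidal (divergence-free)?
No, ∇·F = 4*x*z - y**2 + 5*y*exp(x*y) - exp(y + z) + 2*exp(-z)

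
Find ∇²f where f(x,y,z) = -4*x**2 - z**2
-10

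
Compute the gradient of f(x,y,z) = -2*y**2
(0, -4*y, 0)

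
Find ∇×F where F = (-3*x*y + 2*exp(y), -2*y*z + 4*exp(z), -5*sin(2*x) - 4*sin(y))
(2*y - 4*exp(z) - 4*cos(y), 10*cos(2*x), 3*x - 2*exp(y))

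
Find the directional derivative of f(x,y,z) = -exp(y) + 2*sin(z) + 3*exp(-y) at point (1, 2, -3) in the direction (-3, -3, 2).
sqrt(22)*(4*exp(2)*cos(3) + 9 + 3*exp(4))*exp(-2)/22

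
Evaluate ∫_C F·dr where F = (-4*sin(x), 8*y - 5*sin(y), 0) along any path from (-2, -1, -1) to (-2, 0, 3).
1 - 5*cos(1)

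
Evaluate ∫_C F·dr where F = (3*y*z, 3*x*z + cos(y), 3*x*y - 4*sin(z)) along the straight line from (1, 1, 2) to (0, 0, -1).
-6 - sin(1) - 4*cos(2) + 4*cos(1)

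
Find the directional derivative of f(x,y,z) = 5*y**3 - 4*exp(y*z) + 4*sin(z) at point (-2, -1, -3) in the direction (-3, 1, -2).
sqrt(14)*(-8*cos(3) + 15 + 4*exp(3))/14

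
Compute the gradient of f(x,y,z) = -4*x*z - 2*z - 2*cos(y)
(-4*z, 2*sin(y), -4*x - 2)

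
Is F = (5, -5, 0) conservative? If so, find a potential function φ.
Yes, F is conservative. φ = 5*x - 5*y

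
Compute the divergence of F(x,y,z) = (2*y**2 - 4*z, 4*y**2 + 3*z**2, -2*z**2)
8*y - 4*z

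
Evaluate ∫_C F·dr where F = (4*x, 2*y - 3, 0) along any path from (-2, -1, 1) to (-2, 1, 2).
-6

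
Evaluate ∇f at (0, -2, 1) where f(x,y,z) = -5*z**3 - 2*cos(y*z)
(0, -2*sin(2), -15 + 4*sin(2))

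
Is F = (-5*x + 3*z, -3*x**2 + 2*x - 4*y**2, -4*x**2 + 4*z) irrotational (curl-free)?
No, ∇×F = (0, 8*x + 3, 2 - 6*x)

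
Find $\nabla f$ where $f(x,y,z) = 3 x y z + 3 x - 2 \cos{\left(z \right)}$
(3*y*z + 3, 3*x*z, 3*x*y + 2*sin(z))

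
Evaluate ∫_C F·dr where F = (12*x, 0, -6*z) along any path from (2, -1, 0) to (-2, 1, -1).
-3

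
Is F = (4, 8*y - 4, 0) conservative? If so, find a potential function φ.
Yes, F is conservative. φ = 4*x + 4*y**2 - 4*y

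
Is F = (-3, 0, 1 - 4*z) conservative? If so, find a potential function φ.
Yes, F is conservative. φ = -3*x - 2*z**2 + z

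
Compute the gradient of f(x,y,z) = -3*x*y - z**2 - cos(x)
(-3*y + sin(x), -3*x, -2*z)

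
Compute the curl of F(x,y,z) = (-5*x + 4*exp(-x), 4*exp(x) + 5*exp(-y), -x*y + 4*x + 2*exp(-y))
(-x - 2*exp(-y), y - 4, 4*exp(x))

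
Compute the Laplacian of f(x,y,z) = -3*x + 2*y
0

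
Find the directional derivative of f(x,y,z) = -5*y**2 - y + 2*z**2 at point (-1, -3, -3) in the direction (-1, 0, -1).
6*sqrt(2)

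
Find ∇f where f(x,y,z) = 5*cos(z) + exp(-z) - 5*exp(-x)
(5*exp(-x), 0, -5*sin(z) - exp(-z))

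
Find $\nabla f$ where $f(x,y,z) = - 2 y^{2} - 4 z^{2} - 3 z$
(0, -4*y, -8*z - 3)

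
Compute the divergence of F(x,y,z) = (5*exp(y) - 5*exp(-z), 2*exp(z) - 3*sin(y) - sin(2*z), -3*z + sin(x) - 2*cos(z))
2*sin(z) - 3*cos(y) - 3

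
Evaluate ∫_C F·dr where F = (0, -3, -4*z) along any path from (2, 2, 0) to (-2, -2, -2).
4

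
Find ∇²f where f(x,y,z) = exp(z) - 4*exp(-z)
exp(z) - 4*exp(-z)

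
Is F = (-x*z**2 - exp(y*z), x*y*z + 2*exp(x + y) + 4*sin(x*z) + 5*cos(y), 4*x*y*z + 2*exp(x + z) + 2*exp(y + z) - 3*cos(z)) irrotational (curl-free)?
No, ∇×F = (-x*y + 4*x*z - 4*x*cos(x*z) + 2*exp(y + z), -2*x*z - 4*y*z - y*exp(y*z) - 2*exp(x + z), y*z + z*exp(y*z) + 4*z*cos(x*z) + 2*exp(x + y))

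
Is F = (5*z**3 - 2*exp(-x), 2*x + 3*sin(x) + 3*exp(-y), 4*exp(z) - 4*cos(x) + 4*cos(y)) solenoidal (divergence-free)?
No, ∇·F = 4*exp(z) - 3*exp(-y) + 2*exp(-x)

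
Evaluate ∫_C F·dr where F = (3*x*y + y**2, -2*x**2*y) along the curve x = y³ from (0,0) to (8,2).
4192/35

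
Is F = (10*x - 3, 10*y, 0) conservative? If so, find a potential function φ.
Yes, F is conservative. φ = 5*x**2 - 3*x + 5*y**2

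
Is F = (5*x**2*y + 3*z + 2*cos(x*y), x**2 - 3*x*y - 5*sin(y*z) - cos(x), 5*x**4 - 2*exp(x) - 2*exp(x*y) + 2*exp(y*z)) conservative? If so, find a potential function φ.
No, ∇×F = (-2*x*exp(x*y) + 5*y*cos(y*z) + 2*z*exp(y*z), -20*x**3 + 2*y*exp(x*y) + 2*exp(x) + 3, -5*x**2 + 2*x*sin(x*y) + 2*x - 3*y + sin(x)) ≠ 0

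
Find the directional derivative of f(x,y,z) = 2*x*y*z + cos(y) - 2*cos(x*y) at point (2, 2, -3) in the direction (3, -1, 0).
sqrt(10)*(-24 + 8*sin(4) + sin(2))/10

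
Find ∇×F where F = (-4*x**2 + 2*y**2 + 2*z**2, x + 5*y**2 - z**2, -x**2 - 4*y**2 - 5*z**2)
(-8*y + 2*z, 2*x + 4*z, 1 - 4*y)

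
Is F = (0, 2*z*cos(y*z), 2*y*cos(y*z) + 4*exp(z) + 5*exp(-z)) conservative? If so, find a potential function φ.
Yes, F is conservative. φ = 4*exp(z) + 2*sin(y*z) - 5*exp(-z)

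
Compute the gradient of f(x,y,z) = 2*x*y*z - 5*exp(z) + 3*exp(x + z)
(2*y*z + 3*exp(x + z), 2*x*z, 2*x*y - 5*exp(z) + 3*exp(x + z))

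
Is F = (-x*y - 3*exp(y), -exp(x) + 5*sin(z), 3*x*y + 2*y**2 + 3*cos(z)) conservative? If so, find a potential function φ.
No, ∇×F = (3*x + 4*y - 5*cos(z), -3*y, x - exp(x) + 3*exp(y)) ≠ 0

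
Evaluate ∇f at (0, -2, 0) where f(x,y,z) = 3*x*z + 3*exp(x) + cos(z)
(3, 0, 0)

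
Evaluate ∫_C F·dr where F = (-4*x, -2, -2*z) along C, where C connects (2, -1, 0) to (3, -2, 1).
-9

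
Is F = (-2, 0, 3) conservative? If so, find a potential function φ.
Yes, F is conservative. φ = -2*x + 3*z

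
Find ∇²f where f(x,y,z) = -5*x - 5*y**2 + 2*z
-10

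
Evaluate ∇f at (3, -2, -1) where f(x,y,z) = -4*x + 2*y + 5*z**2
(-4, 2, -10)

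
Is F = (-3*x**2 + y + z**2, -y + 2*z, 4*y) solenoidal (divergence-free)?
No, ∇·F = -6*x - 1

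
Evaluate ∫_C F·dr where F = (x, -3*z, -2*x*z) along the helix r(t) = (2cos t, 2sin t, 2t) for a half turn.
56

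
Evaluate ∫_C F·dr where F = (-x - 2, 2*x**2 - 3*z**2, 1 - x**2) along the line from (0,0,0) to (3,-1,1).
-35/2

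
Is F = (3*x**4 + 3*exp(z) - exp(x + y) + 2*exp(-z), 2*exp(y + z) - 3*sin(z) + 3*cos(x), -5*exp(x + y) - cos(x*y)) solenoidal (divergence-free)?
No, ∇·F = 12*x**3 - exp(x + y) + 2*exp(y + z)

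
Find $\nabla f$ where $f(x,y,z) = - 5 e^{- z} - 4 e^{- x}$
(4*exp(-x), 0, 5*exp(-z))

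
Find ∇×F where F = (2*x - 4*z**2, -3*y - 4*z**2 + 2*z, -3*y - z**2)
(8*z - 5, -8*z, 0)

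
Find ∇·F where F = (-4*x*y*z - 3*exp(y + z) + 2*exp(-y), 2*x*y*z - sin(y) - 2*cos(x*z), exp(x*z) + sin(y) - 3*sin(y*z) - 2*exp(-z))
2*x*z + x*exp(x*z) - 4*y*z - 3*y*cos(y*z) - cos(y) + 2*exp(-z)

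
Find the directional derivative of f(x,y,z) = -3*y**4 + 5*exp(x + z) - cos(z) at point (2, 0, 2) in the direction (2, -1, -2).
-2*sin(2)/3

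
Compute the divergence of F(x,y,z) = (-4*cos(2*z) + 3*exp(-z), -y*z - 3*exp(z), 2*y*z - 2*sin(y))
2*y - z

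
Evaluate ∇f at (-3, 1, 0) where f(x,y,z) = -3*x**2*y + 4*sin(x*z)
(18, -27, -12)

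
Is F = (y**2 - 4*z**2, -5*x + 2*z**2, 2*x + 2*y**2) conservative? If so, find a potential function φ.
No, ∇×F = (4*y - 4*z, -8*z - 2, -2*y - 5) ≠ 0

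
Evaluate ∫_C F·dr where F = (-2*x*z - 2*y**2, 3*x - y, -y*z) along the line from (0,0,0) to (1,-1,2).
-8/3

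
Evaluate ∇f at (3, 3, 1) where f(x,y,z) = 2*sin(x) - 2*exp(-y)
(2*cos(3), 2*exp(-3), 0)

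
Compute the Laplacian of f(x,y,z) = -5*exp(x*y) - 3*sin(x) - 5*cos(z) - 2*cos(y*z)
-5*x**2*exp(x*y) - 5*y**2*exp(x*y) + 2*y**2*cos(y*z) + 2*z**2*cos(y*z) + 3*sin(x) + 5*cos(z)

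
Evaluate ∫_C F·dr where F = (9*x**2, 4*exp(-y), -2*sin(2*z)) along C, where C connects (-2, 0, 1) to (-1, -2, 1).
25 - 4*exp(2)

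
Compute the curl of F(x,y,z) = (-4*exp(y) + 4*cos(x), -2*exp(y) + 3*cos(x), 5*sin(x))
(0, -5*cos(x), 4*exp(y) - 3*sin(x))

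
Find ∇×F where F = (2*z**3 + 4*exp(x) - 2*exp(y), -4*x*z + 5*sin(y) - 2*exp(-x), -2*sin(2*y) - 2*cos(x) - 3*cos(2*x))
(4*x - 4*cos(2*y), 6*z**2 - 2*sin(x) - 6*sin(2*x), -4*z + 2*exp(y) + 2*exp(-x))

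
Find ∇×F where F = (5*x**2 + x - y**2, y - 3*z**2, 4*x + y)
(6*z + 1, -4, 2*y)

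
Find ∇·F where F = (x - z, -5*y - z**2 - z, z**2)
2*z - 4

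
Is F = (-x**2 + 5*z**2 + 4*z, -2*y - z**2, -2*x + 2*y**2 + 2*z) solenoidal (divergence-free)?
No, ∇·F = -2*x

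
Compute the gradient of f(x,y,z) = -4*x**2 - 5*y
(-8*x, -5, 0)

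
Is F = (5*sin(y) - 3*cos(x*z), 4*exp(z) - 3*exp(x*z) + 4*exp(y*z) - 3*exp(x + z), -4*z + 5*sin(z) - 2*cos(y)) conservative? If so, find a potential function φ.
No, ∇×F = (3*x*exp(x*z) - 4*y*exp(y*z) - 4*exp(z) + 3*exp(x + z) + 2*sin(y), 3*x*sin(x*z), -3*z*exp(x*z) - 3*exp(x + z) - 5*cos(y)) ≠ 0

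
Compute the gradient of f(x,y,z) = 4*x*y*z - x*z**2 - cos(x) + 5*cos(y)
(4*y*z - z**2 + sin(x), 4*x*z - 5*sin(y), 2*x*(2*y - z))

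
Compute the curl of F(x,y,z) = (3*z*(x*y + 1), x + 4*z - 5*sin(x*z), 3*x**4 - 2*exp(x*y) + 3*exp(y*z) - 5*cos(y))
(-2*x*exp(x*y) + 5*x*cos(x*z) + 3*z*exp(y*z) + 5*sin(y) - 4, -12*x**3 + 3*x*y + 2*y*exp(x*y) + 3, -3*x*z - 5*z*cos(x*z) + 1)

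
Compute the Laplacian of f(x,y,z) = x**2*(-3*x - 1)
-18*x - 2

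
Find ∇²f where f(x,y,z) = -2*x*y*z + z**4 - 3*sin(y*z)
3*y**2*sin(y*z) + 3*z**2*sin(y*z) + 12*z**2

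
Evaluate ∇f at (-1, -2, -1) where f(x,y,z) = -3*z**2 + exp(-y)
(0, -exp(2), 6)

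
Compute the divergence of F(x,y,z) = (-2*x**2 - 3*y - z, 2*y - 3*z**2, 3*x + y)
2 - 4*x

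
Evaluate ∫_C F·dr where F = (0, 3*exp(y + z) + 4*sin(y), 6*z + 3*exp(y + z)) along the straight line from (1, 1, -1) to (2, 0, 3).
4*cos(1) + 17 + 3*exp(3)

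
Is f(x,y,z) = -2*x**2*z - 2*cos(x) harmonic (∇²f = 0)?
No, ∇²f = -4*z + 2*cos(x)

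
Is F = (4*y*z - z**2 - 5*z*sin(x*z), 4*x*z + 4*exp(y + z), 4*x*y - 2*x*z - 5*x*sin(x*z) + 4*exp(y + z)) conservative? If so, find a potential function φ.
Yes, F is conservative. φ = 4*x*y*z - x*z**2 + 4*exp(y + z) + 5*cos(x*z)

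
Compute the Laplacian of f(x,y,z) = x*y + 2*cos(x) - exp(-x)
-2*cos(x) - exp(-x)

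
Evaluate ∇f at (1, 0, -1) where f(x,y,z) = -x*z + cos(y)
(1, 0, -1)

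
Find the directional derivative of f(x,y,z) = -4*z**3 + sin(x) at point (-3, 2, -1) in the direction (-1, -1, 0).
-sqrt(2)*cos(3)/2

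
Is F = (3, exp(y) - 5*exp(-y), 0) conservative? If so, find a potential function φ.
Yes, F is conservative. φ = 3*x + exp(y) + 5*exp(-y)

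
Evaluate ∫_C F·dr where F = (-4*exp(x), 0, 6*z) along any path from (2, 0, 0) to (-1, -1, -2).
-4*exp(-1) + 12 + 4*exp(2)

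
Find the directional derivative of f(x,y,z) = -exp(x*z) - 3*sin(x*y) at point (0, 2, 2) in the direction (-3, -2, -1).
12*sqrt(14)/7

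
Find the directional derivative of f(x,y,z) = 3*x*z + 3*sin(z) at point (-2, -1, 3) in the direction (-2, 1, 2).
-10 + 2*cos(3)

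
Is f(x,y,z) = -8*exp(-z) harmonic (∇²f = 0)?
No, ∇²f = -8*exp(-z)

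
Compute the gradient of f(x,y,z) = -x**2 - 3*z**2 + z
(-2*x, 0, 1 - 6*z)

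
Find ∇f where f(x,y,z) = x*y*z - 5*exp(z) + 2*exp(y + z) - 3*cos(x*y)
(y*(z + 3*sin(x*y)), x*z + 3*x*sin(x*y) + 2*exp(y + z), x*y - 5*exp(z) + 2*exp(y + z))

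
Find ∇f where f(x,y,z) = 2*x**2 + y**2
(4*x, 2*y, 0)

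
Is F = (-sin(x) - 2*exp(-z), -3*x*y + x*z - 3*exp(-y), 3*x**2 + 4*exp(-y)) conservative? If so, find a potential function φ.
No, ∇×F = (-x - 4*exp(-y), -6*x + 2*exp(-z), -3*y + z) ≠ 0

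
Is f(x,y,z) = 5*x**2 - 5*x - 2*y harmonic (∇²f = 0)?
No, ∇²f = 10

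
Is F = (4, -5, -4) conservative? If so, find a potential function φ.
Yes, F is conservative. φ = 4*x - 5*y - 4*z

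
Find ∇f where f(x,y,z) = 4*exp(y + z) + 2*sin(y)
(0, 4*exp(y + z) + 2*cos(y), 4*exp(y + z))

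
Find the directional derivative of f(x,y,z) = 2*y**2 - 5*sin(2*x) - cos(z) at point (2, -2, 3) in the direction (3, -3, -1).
sqrt(19)*(-sin(3) - 30*cos(4) + 24)/19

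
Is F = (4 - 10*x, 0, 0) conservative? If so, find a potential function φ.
Yes, F is conservative. φ = x*(4 - 5*x)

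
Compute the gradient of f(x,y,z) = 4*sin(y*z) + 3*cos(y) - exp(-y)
(0, 4*z*cos(y*z) - 3*sin(y) + exp(-y), 4*y*cos(y*z))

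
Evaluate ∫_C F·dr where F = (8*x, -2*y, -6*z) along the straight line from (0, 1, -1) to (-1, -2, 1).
1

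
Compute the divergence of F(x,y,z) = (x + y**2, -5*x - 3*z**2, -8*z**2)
1 - 16*z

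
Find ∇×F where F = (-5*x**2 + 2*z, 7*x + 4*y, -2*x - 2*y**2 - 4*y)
(-4*y - 4, 4, 7)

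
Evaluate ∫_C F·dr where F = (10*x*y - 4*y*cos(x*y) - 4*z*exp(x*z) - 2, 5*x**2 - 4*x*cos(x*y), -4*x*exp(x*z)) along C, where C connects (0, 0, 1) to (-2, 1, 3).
-4*exp(-6) + 4*sin(2) + 28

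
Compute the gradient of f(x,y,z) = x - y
(1, -1, 0)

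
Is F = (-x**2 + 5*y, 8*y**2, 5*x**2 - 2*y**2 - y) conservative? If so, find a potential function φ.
No, ∇×F = (-4*y - 1, -10*x, -5) ≠ 0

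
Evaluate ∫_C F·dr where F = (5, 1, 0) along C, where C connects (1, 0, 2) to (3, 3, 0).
13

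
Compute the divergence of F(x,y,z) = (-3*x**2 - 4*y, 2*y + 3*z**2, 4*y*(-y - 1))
2 - 6*x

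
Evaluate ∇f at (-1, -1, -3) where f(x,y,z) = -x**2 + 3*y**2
(2, -6, 0)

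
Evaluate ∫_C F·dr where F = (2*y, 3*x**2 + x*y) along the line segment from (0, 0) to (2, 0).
0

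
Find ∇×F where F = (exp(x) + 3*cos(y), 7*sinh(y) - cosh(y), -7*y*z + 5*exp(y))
(-7*z + 5*exp(y), 0, 3*sin(y))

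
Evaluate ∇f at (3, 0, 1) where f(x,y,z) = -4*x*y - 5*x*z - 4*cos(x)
(-5 + 4*sin(3), -12, -15)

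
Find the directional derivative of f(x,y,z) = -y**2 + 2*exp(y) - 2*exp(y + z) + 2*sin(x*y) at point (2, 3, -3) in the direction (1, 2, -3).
sqrt(14)*(-5 + 7*cos(6) + 2*exp(3))/7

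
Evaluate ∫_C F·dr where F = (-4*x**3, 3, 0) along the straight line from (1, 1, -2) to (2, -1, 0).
-21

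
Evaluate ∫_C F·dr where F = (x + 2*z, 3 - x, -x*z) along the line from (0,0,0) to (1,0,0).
1/2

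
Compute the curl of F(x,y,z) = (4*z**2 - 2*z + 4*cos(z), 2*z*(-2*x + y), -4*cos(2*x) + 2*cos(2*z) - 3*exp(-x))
(4*x - 2*y, 8*z - 8*sin(2*x) - 4*sin(z) - 2 - 3*exp(-x), -4*z)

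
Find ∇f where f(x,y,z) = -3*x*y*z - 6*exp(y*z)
(-3*y*z, 3*z*(-x - 2*exp(y*z)), 3*y*(-x - 2*exp(y*z)))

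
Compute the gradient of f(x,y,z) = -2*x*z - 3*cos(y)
(-2*z, 3*sin(y), -2*x)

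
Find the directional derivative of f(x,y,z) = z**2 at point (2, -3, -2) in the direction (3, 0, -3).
2*sqrt(2)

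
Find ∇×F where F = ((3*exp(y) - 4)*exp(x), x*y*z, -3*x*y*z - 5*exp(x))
(x*(-y - 3*z), 3*y*z + 5*exp(x), y*z - 3*exp(x + y))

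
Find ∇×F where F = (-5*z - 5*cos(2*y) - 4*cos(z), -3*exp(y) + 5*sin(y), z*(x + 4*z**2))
(0, -z + 4*sin(z) - 5, -10*sin(2*y))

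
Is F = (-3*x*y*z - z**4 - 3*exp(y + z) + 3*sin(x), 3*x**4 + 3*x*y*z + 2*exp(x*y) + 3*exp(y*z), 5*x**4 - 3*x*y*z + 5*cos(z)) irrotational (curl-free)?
No, ∇×F = (-3*x*y - 3*x*z - 3*y*exp(y*z), -20*x**3 - 3*x*y + 3*y*z - 4*z**3 - 3*exp(y + z), 12*x**3 + 3*x*z + 3*y*z + 2*y*exp(x*y) + 3*exp(y + z))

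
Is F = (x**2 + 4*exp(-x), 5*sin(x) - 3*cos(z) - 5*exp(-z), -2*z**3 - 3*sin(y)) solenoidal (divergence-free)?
No, ∇·F = 2*x - 6*z**2 - 4*exp(-x)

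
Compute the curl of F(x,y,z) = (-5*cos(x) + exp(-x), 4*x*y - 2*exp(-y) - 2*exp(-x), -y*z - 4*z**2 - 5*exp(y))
(-z - 5*exp(y), 0, 4*y + 2*exp(-x))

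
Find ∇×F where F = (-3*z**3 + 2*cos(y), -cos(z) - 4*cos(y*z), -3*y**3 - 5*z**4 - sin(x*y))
(-x*cos(x*y) - 9*y**2 - 4*y*sin(y*z) - sin(z), y*cos(x*y) - 9*z**2, 2*sin(y))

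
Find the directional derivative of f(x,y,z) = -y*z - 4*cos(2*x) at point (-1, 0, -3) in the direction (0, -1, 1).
-3*sqrt(2)/2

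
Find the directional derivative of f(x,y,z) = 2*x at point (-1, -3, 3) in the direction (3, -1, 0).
3*sqrt(10)/5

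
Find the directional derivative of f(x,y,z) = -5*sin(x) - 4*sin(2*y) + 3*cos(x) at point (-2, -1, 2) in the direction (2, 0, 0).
-5*cos(2) + 3*sin(2)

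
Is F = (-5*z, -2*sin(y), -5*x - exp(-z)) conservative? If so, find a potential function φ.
Yes, F is conservative. φ = -5*x*z + 2*cos(y) + exp(-z)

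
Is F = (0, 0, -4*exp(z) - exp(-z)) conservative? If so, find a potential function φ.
Yes, F is conservative. φ = -4*exp(z) + exp(-z)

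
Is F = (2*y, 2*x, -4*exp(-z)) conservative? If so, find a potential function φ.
Yes, F is conservative. φ = 2*x*y + 4*exp(-z)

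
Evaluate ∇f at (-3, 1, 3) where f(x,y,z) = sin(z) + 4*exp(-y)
(0, -4*exp(-1), cos(3))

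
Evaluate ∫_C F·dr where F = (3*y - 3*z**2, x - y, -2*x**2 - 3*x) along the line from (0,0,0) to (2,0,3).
-35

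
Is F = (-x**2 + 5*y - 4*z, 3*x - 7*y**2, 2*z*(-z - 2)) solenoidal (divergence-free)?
No, ∇·F = -2*x - 14*y - 4*z - 4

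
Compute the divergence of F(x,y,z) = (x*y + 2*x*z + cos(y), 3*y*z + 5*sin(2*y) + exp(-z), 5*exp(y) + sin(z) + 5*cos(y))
y + 5*z + 10*cos(2*y) + cos(z)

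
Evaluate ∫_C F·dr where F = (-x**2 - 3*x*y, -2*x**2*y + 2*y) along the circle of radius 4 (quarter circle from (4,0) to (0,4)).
-80/3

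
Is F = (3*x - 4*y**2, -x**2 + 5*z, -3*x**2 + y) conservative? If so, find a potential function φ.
No, ∇×F = (-4, 6*x, -2*x + 8*y) ≠ 0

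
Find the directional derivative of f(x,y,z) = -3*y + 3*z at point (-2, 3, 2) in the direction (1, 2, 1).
-sqrt(6)/2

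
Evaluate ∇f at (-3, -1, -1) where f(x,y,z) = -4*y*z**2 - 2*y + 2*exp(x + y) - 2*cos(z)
(2*exp(-4), -6 + 2*exp(-4), -8 - 2*sin(1))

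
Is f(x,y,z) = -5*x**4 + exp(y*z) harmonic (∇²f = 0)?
No, ∇²f = -60*x**2 + y**2*exp(y*z) + z**2*exp(y*z)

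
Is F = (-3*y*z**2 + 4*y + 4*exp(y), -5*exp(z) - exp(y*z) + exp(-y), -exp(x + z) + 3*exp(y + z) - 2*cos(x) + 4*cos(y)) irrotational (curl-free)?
No, ∇×F = (y*exp(y*z) + 5*exp(z) + 3*exp(y + z) - 4*sin(y), -6*y*z + exp(x + z) - 2*sin(x), 3*z**2 - 4*exp(y) - 4)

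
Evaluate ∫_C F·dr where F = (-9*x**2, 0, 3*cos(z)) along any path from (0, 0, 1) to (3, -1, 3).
-81 - 3*sin(1) + 3*sin(3)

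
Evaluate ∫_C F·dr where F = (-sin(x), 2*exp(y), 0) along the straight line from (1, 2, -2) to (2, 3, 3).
-2*exp(2) - cos(1) + cos(2) + 2*exp(3)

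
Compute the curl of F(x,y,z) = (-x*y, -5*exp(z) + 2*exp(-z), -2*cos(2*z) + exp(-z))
(5*exp(z) + 2*exp(-z), 0, x)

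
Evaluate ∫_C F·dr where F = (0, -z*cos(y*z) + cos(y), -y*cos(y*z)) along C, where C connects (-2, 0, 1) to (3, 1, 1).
0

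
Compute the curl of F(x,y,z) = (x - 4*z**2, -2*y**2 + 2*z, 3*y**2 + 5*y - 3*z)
(6*y + 3, -8*z, 0)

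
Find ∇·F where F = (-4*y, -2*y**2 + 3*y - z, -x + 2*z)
5 - 4*y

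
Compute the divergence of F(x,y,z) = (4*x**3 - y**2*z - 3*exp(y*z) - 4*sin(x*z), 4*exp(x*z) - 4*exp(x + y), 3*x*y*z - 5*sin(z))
12*x**2 + 3*x*y - 4*z*cos(x*z) - 4*exp(x + y) - 5*cos(z)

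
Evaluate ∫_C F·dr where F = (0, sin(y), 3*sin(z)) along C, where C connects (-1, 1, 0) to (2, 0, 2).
cos(1) - 3*cos(2) + 2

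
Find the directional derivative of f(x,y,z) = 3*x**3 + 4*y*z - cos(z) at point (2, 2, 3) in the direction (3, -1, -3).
3*sqrt(19)*(24 - sin(3))/19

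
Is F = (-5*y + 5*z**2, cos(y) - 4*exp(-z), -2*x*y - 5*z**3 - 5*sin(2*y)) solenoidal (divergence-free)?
No, ∇·F = -15*z**2 - sin(y)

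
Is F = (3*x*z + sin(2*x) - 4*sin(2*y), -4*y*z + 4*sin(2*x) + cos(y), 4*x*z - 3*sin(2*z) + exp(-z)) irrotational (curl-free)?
No, ∇×F = (4*y, 3*x - 4*z, 8*cos(2*x) + 8*cos(2*y))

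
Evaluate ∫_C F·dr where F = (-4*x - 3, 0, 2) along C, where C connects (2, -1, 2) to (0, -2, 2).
14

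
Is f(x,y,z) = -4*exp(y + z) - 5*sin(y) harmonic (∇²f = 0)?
No, ∇²f = -8*exp(y + z) + 5*sin(y)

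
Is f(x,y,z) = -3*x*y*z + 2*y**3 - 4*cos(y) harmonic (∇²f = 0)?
No, ∇²f = 12*y + 4*cos(y)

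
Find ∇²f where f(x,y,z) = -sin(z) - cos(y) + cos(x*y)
-x**2*cos(x*y) - y**2*cos(x*y) + sin(z) + cos(y)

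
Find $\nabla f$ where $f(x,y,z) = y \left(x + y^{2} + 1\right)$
(y, x + 3*y**2 + 1, 0)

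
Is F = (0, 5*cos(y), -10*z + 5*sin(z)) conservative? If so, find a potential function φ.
Yes, F is conservative. φ = -5*z**2 + 5*sin(y) - 5*cos(z)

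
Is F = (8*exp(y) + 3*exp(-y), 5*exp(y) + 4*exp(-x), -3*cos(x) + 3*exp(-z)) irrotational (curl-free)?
No, ∇×F = (0, -3*sin(x), -8*exp(y) + 3*exp(-y) - 4*exp(-x))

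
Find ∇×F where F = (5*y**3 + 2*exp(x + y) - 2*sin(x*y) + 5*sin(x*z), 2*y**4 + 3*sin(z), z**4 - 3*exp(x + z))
(-3*cos(z), 5*x*cos(x*z) + 3*exp(x + z), 2*x*cos(x*y) - 15*y**2 - 2*exp(x + y))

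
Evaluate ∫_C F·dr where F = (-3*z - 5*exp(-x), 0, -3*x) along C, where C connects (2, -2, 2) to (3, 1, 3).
-15 - 5*exp(-2) + 5*exp(-3)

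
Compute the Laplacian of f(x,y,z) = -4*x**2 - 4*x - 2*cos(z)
2*cos(z) - 8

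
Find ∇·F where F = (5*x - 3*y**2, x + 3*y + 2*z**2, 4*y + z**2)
2*z + 8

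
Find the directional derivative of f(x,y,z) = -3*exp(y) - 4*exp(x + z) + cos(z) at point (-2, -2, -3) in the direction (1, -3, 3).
sqrt(19)*(-16 + 3*exp(5)*sin(3) + 9*exp(3))*exp(-5)/19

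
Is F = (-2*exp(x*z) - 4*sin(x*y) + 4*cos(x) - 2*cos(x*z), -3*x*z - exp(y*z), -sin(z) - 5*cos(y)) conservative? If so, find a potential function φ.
No, ∇×F = (3*x + y*exp(y*z) + 5*sin(y), 2*x*(-exp(x*z) + sin(x*z)), 4*x*cos(x*y) - 3*z) ≠ 0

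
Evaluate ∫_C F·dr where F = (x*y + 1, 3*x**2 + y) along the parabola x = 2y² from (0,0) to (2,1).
13/2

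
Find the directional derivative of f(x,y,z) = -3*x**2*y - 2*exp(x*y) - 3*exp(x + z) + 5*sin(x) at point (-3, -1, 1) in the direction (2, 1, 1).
sqrt(6)*(-63*exp(2) + 10*exp(2)*cos(3) - 9 + 10*exp(5))*exp(-2)/6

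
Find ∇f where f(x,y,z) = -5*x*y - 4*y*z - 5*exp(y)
(-5*y, -5*x - 4*z - 5*exp(y), -4*y)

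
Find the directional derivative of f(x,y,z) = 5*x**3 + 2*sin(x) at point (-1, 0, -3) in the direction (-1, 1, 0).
sqrt(2)*(-15/2 - cos(1))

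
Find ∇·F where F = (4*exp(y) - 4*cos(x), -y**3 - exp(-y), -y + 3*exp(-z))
-3*y**2 + 4*sin(x) - 3*exp(-z) + exp(-y)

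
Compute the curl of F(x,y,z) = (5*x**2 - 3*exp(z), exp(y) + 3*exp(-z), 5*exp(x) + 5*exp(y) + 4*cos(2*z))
(5*exp(y) + 3*exp(-z), -5*exp(x) - 3*exp(z), 0)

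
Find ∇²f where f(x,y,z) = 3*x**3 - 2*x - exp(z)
18*x - exp(z)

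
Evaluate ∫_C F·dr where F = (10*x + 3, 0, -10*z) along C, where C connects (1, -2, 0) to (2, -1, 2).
-2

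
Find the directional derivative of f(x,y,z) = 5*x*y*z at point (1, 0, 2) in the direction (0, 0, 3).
0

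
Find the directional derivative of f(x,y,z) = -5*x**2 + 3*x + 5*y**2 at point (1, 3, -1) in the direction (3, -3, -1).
-111*sqrt(19)/19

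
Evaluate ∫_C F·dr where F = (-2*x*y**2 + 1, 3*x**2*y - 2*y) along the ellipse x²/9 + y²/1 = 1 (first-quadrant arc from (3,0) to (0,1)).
29/4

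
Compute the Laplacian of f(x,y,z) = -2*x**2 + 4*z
-4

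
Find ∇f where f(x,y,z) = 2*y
(0, 2, 0)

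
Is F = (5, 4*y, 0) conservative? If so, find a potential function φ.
Yes, F is conservative. φ = 5*x + 2*y**2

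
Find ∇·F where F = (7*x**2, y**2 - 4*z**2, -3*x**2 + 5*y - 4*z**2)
14*x + 2*y - 8*z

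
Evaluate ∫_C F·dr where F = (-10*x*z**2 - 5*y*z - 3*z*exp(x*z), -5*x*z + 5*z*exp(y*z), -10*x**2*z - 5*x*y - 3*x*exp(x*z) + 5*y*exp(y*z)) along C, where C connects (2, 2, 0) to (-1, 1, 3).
-32 - 3*exp(-3) + 5*exp(3)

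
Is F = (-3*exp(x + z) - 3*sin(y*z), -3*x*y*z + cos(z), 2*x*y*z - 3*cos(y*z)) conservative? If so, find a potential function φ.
No, ∇×F = (3*x*y + 2*x*z + 3*z*sin(y*z) + sin(z), -2*y*z - 3*y*cos(y*z) - 3*exp(x + z), 3*z*(-y + cos(y*z))) ≠ 0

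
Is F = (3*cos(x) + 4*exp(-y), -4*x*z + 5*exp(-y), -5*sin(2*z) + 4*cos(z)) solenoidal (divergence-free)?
No, ∇·F = -3*sin(x) - 4*sin(z) - 10*cos(2*z) - 5*exp(-y)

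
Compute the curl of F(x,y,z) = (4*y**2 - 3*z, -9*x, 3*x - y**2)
(-2*y, -6, -8*y - 9)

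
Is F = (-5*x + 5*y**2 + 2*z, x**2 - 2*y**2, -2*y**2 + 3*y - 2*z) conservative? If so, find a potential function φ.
No, ∇×F = (3 - 4*y, 2, 2*x - 10*y) ≠ 0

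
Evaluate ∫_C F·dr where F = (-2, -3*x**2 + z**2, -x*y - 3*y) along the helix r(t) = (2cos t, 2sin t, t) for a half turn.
-4*pi - 4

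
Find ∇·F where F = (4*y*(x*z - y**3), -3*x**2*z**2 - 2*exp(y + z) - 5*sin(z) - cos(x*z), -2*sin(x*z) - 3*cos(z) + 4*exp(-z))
-2*x*cos(x*z) + 4*y*z - 2*exp(y + z) + 3*sin(z) - 4*exp(-z)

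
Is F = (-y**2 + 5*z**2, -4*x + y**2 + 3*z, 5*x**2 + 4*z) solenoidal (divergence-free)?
No, ∇·F = 2*y + 4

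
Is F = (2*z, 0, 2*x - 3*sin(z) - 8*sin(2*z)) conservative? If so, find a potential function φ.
Yes, F is conservative. φ = 2*x*z + 3*cos(z) + 4*cos(2*z)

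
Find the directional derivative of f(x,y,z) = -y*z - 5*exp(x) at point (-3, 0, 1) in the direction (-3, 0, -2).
15*sqrt(13)*exp(-3)/13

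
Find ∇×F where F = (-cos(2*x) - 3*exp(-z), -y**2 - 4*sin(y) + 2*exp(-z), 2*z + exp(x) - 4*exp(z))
(2*exp(-z), -exp(x) + 3*exp(-z), 0)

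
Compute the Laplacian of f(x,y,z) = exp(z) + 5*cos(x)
exp(z) - 5*cos(x)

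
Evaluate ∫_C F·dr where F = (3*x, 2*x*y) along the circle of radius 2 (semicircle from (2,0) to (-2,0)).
32/3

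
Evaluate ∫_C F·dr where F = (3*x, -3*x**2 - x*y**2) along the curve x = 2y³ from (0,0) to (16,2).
3008/21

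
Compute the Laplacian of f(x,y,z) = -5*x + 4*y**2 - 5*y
8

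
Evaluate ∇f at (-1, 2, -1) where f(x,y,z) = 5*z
(0, 0, 5)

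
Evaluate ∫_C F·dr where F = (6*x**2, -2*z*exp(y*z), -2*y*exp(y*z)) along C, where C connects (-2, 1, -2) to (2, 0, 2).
2*exp(-2) + 30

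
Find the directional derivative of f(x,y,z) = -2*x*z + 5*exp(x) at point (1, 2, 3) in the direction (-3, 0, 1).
sqrt(10)*(16 - 15*E)/10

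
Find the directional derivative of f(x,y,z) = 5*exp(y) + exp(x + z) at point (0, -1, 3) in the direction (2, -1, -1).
sqrt(6)*(-5 + exp(4))*exp(-1)/6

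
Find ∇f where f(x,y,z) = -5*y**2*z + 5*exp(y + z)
(0, -10*y*z + 5*exp(y + z), -5*y**2 + 5*exp(y + z))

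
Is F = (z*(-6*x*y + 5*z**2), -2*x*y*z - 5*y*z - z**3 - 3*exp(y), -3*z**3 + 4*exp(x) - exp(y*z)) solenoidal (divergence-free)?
No, ∇·F = -2*x*z - 6*y*z - y*exp(y*z) - 9*z**2 - 5*z - 3*exp(y)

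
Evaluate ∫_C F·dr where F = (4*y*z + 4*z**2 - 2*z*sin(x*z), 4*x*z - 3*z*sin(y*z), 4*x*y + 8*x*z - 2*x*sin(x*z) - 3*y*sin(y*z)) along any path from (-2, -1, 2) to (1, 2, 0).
-3*cos(2) - 2*cos(4) + 21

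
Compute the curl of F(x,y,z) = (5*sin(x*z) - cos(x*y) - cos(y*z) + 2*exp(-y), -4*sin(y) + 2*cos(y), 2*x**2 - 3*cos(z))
(0, 5*x*cos(x*z) - 4*x + y*sin(y*z), -x*sin(x*y) - z*sin(y*z) + 2*exp(-y))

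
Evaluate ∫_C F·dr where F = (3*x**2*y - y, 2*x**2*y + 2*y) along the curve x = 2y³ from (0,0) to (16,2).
38044/5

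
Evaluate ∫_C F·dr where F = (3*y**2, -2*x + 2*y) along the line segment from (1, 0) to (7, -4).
144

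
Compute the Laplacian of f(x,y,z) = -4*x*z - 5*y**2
-10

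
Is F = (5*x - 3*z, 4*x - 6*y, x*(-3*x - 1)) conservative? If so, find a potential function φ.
No, ∇×F = (0, 6*x - 2, 4) ≠ 0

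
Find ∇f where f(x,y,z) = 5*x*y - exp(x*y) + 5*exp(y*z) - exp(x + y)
(-y*exp(x*y) + 5*y - exp(x + y), -x*exp(x*y) + 5*x + 5*z*exp(y*z) - exp(x + y), 5*y*exp(y*z))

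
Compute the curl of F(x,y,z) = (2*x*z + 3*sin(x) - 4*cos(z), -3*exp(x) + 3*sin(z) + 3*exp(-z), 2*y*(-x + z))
(-2*x + 2*z - 3*cos(z) + 3*exp(-z), 2*x + 2*y + 4*sin(z), -3*exp(x))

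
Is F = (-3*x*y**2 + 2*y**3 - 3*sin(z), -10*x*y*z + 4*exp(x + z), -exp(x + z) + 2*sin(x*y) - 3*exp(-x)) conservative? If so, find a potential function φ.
No, ∇×F = (10*x*y + 2*x*cos(x*y) - 4*exp(x + z), -2*y*cos(x*y) + exp(x + z) - 3*cos(z) - 3*exp(-x), 6*x*y - 6*y**2 - 10*y*z + 4*exp(x + z)) ≠ 0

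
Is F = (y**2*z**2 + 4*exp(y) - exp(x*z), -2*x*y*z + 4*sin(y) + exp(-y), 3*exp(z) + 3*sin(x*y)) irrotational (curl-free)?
No, ∇×F = (x*(2*y + 3*cos(x*y)), -x*exp(x*z) + 2*y**2*z - 3*y*cos(x*y), -2*y*z**2 - 2*y*z - 4*exp(y))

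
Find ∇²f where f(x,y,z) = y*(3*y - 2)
6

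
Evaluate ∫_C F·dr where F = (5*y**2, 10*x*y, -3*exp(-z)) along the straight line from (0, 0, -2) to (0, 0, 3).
3*(1 - exp(5))*exp(-3)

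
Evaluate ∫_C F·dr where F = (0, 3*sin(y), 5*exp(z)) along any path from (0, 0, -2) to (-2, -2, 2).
-3*cos(2) + 3 + 10*sinh(2)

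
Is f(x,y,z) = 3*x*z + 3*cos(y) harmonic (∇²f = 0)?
No, ∇²f = -3*cos(y)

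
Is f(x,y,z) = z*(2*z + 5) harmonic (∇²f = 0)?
No, ∇²f = 4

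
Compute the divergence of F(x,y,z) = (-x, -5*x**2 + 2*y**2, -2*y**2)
4*y - 1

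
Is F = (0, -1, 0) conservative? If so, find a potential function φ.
Yes, F is conservative. φ = -y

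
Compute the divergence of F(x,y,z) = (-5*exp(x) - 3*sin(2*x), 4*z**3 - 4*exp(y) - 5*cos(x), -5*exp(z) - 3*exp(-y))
-5*exp(x) - 4*exp(y) - 5*exp(z) - 6*cos(2*x)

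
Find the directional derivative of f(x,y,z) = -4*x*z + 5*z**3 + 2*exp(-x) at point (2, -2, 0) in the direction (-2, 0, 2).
sqrt(2)*(1 - 4*exp(2))*exp(-2)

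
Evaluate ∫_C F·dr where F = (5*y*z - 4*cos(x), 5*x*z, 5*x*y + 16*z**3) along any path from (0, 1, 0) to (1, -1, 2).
54 - 4*sin(1)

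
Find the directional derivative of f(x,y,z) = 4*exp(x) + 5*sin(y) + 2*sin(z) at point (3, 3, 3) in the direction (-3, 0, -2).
-4*sqrt(13)*(cos(3) + 3*exp(3))/13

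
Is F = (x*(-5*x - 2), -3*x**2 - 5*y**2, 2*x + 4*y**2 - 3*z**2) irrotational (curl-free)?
No, ∇×F = (8*y, -2, -6*x)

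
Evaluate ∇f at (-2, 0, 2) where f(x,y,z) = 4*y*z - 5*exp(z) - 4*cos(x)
(-4*sin(2), 8, -5*exp(2))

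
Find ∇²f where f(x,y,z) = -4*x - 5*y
0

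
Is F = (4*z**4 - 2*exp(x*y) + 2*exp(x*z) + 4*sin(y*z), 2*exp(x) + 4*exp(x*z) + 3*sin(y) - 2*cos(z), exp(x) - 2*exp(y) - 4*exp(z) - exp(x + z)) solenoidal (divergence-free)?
No, ∇·F = -2*y*exp(x*y) + 2*z*exp(x*z) - 4*exp(z) - exp(x + z) + 3*cos(y)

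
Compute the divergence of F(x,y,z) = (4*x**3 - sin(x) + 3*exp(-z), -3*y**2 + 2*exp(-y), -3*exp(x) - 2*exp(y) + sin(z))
12*x**2 - 6*y - cos(x) + cos(z) - 2*exp(-y)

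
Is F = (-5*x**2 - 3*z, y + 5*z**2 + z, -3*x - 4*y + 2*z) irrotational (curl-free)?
No, ∇×F = (-10*z - 5, 0, 0)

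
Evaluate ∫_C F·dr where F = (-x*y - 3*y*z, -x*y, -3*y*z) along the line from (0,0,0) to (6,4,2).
-144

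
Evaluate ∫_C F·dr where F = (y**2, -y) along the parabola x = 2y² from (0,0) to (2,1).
1/2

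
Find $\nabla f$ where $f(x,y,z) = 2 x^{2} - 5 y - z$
(4*x, -5, -1)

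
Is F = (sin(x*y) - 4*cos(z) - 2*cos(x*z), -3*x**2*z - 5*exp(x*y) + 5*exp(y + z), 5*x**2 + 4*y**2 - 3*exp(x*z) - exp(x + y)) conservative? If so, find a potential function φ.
No, ∇×F = (3*x**2 + 8*y - exp(x + y) - 5*exp(y + z), 2*x*sin(x*z) - 10*x + 3*z*exp(x*z) + exp(x + y) + 4*sin(z), -6*x*z - x*cos(x*y) - 5*y*exp(x*y)) ≠ 0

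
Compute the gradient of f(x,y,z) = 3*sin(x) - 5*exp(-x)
(3*cos(x) + 5*exp(-x), 0, 0)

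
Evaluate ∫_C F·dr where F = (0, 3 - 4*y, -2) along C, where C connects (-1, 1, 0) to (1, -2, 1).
-17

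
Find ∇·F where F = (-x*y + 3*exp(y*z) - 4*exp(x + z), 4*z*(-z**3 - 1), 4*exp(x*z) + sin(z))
4*x*exp(x*z) - y - 4*exp(x + z) + cos(z)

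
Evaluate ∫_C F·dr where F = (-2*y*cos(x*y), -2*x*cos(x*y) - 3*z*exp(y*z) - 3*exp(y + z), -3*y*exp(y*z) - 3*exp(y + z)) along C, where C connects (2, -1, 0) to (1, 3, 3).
-3*exp(9) - 3*exp(6) - 2*sin(2) - 2*sin(3) + 3*exp(-1) + 3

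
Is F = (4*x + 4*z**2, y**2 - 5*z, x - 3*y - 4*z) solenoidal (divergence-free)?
No, ∇·F = 2*y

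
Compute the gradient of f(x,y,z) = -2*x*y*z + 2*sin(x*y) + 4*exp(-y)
(2*y*(-z + cos(x*y)), 2*(x*(-z + cos(x*y))*exp(y) - 2)*exp(-y), -2*x*y)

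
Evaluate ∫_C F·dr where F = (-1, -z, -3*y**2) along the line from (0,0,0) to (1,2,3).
-16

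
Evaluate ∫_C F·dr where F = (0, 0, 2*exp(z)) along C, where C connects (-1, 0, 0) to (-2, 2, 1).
-2 + 2*E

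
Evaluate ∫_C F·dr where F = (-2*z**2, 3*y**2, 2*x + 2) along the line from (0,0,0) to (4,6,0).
216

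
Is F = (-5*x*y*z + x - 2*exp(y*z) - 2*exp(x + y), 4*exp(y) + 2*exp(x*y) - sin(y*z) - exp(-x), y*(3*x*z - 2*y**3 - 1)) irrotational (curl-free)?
No, ∇×F = (3*x*z - 8*y**3 + y*cos(y*z) - 1, y*(-5*x - 3*z - 2*exp(y*z)), 5*x*z + 2*y*exp(x*y) + 2*z*exp(y*z) + 2*exp(x + y) + exp(-x))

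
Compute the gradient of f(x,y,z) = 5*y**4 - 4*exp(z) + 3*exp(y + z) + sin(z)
(0, 20*y**3 + 3*exp(y + z), -4*exp(z) + 3*exp(y + z) + cos(z))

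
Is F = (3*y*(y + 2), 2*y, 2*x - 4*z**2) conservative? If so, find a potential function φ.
No, ∇×F = (0, -2, -6*y - 6) ≠ 0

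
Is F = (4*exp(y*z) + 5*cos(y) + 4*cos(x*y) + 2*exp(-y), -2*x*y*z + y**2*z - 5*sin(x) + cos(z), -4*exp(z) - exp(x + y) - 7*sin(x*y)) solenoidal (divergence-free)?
No, ∇·F = -2*x*z + 2*y*z - 4*y*sin(x*y) - 4*exp(z)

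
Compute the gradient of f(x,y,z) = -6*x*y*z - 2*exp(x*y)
(2*y*(-3*z - exp(x*y)), 2*x*(-3*z - exp(x*y)), -6*x*y)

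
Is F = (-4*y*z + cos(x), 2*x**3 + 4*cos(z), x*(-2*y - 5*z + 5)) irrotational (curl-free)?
No, ∇×F = (-2*x + 4*sin(z), -2*y + 5*z - 5, 6*x**2 + 4*z)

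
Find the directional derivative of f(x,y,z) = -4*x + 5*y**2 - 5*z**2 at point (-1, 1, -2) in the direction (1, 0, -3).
-32*sqrt(10)/5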